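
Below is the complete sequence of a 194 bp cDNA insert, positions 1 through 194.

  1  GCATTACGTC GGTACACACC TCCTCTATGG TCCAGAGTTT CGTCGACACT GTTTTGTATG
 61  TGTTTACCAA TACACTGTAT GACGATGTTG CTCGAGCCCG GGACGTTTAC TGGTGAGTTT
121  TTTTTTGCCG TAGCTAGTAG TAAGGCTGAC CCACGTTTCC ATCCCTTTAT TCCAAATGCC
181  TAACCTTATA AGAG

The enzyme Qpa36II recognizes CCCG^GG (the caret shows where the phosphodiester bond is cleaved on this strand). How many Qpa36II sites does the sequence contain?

1

CCCGGG occurs starting at position 97.
Qpa36II cuts at 1 site.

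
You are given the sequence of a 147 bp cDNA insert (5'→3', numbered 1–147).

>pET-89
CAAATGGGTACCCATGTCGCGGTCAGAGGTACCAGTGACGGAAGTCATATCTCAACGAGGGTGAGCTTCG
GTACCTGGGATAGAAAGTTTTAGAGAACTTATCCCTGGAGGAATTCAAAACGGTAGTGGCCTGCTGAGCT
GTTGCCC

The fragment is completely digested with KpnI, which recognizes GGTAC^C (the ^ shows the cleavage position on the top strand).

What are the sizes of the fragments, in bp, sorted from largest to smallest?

KpnI sites (GGTACC) start at positions 7, 28, 70.
KpnI cuts after base 5 of each site (before the last base), so after positions 11, 32, 74.
Linear molecule, 3 cuts → 4 fragments:
  1–11 → 11 bp
  12–32 → 21 bp
  33–74 → 42 bp
  75–147 → 73 bp
Sorted largest to smallest: 73, 42, 21, 11 bp.

73, 42, 21, 11 bp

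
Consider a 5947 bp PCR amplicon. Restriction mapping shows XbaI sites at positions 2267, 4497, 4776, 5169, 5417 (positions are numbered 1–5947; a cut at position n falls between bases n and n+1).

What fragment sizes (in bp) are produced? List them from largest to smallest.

Linear molecule, 5 cuts → 6 fragments:
  2267 − 0 = 2267 bp
  4497 − 2267 = 2230 bp
  4776 − 4497 = 279 bp
  5169 − 4776 = 393 bp
  5417 − 5169 = 248 bp
  5947 − 5417 = 530 bp
Sorted largest to smallest: 2267, 2230, 530, 393, 279, 248 bp.

2267, 2230, 530, 393, 279, 248 bp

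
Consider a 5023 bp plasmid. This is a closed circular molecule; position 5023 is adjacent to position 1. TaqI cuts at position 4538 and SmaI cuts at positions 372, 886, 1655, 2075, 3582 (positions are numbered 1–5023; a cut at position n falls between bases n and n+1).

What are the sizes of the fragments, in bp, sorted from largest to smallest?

Combined cut positions (sorted): 372, 886, 1655, 2075, 3582, 4538.
Circular molecule, 6 cuts → 6 fragments:
  886 − 372 = 514 bp
  1655 − 886 = 769 bp
  2075 − 1655 = 420 bp
  3582 − 2075 = 1507 bp
  4538 − 3582 = 956 bp
  wrap: 5023 − 4538 + 372 = 857 bp
Sorted largest to smallest: 1507, 956, 857, 769, 514, 420 bp.

1507, 956, 857, 769, 514, 420 bp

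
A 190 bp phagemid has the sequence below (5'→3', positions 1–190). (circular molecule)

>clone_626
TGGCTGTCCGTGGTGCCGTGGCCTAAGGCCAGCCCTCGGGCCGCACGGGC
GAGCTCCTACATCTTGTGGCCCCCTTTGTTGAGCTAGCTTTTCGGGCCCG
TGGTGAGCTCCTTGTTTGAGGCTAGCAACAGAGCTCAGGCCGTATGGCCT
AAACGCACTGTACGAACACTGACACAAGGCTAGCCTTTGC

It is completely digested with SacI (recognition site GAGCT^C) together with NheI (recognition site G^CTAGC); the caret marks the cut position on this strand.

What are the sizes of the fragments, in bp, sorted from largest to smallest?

SacI sites (GAGCTC) start at positions 51, 105, 131.
SacI cuts after base 5 of each site (before the last base), so after positions 55, 109, 135.
NheI sites (GCTAGC) start at positions 83, 121, 179.
NheI cuts after the first base of each site, so after positions 83, 121, 179.
Combined cut positions: 55, 83, 109, 121, 135, 179.
Circular molecule, 6 cuts → 6 fragments:
  56–83 → 28 bp
  84–109 → 26 bp
  110–121 → 12 bp
  122–135 → 14 bp
  136–179 → 44 bp
  180–190 then 1–55 → 11 + 55 = 66 bp
Sorted largest to smallest: 66, 44, 28, 26, 14, 12 bp.

66, 44, 28, 26, 14, 12 bp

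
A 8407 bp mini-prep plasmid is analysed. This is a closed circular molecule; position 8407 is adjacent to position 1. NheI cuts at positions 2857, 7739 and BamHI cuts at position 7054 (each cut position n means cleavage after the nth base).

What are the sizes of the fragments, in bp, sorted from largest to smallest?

Combined cut positions (sorted): 2857, 7054, 7739.
Circular molecule, 3 cuts → 3 fragments:
  7054 − 2857 = 4197 bp
  7739 − 7054 = 685 bp
  wrap: 8407 − 7739 + 2857 = 3525 bp
Sorted largest to smallest: 4197, 3525, 685 bp.

4197, 3525, 685 bp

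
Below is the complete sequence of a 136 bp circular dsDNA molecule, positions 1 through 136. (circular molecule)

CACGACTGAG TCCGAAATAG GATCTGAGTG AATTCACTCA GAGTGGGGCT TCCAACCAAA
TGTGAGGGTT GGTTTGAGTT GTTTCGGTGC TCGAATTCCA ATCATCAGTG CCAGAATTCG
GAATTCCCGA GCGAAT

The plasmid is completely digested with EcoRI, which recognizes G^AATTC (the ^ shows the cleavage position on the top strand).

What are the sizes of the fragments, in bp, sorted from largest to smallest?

EcoRI sites (GAATTC) start at positions 30, 93, 114, 121.
EcoRI cuts after the first base of each site, so after positions 30, 93, 114, 121.
Circular molecule, 4 cuts → 4 fragments:
  31–93 → 63 bp
  94–114 → 21 bp
  115–121 → 7 bp
  122–136 then 1–30 → 15 + 30 = 45 bp
Sorted largest to smallest: 63, 45, 21, 7 bp.

63, 45, 21, 7 bp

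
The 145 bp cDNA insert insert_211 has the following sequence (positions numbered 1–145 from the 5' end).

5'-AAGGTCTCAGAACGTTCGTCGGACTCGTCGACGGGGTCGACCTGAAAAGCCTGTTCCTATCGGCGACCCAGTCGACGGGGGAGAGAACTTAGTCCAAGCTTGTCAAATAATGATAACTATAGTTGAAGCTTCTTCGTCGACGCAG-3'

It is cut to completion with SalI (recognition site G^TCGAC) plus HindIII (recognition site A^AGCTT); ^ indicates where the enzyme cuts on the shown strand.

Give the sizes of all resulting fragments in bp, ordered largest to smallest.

SalI sites (GTCGAC) start at positions 27, 36, 71, 136.
SalI cuts after the first base of each site, so after positions 27, 36, 71, 136.
HindIII sites (AAGCTT) start at positions 96, 126.
HindIII cuts after the first base of each site, so after positions 96, 126.
Combined cut positions: 27, 36, 71, 96, 126, 136.
Linear molecule, 6 cuts → 7 fragments:
  1–27 → 27 bp
  28–36 → 9 bp
  37–71 → 35 bp
  72–96 → 25 bp
  97–126 → 30 bp
  127–136 → 10 bp
  137–145 → 9 bp
Sorted largest to smallest: 35, 30, 27, 25, 10, 9, 9 bp.

35, 30, 27, 25, 10, 9, 9 bp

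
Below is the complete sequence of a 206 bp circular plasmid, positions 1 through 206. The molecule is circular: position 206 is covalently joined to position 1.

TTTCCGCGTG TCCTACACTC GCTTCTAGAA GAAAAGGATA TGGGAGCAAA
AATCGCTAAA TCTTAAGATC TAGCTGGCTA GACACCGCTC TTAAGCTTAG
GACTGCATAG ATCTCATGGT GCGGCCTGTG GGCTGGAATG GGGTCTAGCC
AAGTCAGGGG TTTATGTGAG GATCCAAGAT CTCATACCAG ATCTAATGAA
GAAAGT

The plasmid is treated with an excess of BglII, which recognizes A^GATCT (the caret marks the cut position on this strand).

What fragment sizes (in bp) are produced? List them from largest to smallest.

83, 68, 43, 12 bp

BglII sites (AGATCT) start at positions 66, 109, 177, 189.
BglII cuts after the first base of each site, so after positions 66, 109, 177, 189.
Circular molecule, 4 cuts → 4 fragments:
  67–109 → 43 bp
  110–177 → 68 bp
  178–189 → 12 bp
  190–206 then 1–66 → 17 + 66 = 83 bp
Sorted largest to smallest: 83, 68, 43, 12 bp.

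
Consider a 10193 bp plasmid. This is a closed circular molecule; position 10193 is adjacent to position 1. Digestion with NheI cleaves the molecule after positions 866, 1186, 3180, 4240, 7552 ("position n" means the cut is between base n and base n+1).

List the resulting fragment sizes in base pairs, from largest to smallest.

3507, 3312, 1994, 1060, 320 bp

Circular molecule, 5 cuts → 5 fragments:
  1186 − 866 = 320 bp
  3180 − 1186 = 1994 bp
  4240 − 3180 = 1060 bp
  7552 − 4240 = 3312 bp
  wrap: 10193 − 7552 + 866 = 3507 bp
Sorted largest to smallest: 3507, 3312, 1994, 1060, 320 bp.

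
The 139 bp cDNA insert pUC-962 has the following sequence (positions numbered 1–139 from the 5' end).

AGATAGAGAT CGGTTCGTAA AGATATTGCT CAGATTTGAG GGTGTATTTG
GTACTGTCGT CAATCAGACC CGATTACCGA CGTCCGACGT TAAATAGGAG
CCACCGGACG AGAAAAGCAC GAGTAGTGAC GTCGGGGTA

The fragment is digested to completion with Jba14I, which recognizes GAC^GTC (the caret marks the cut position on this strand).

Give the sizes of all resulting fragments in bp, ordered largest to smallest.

81, 49, 9 bp

Jba14I sites (GACGTC) start at positions 79, 128.
Jba14I cuts after base 3 of each site, so after positions 81, 130.
Linear molecule, 2 cuts → 3 fragments:
  1–81 → 81 bp
  82–130 → 49 bp
  131–139 → 9 bp
Sorted largest to smallest: 81, 49, 9 bp.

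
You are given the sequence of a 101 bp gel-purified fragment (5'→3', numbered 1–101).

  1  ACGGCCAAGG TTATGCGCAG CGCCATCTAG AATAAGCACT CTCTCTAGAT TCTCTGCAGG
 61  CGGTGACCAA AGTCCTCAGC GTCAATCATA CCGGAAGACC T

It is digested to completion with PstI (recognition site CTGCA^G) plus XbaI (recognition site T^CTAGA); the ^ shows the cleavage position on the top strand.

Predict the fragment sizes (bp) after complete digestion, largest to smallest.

The PstI site (CTGCAG) starts at position 54.
PstI cuts after base 5 of each site (before the last base), so after position 58.
XbaI sites (TCTAGA) start at positions 26, 44.
XbaI cuts after the first base of each site, so after positions 26, 44.
Combined cut positions: 26, 44, 58.
Linear molecule, 3 cuts → 4 fragments:
  1–26 → 26 bp
  27–44 → 18 bp
  45–58 → 14 bp
  59–101 → 43 bp
Sorted largest to smallest: 43, 26, 18, 14 bp.

43, 26, 18, 14 bp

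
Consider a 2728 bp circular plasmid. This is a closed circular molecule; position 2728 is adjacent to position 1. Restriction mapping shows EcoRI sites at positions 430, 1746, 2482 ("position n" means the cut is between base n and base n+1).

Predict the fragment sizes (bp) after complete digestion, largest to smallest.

1316, 736, 676 bp

Circular molecule, 3 cuts → 3 fragments:
  1746 − 430 = 1316 bp
  2482 − 1746 = 736 bp
  wrap: 2728 − 2482 + 430 = 676 bp
Sorted largest to smallest: 1316, 736, 676 bp.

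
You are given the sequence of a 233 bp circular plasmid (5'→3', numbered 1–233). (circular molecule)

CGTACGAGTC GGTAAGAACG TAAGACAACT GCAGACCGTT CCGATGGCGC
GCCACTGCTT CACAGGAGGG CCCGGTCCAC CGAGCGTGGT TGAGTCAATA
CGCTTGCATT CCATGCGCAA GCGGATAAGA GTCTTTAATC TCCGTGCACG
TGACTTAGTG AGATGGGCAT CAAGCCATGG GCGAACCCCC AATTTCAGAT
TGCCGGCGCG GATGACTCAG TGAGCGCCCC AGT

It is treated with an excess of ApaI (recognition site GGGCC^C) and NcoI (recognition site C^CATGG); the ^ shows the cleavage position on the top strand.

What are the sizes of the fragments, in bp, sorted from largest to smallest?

The ApaI site (GGGCCC) starts at position 68.
ApaI cuts after base 5 of each site (before the last base), so after position 72.
The NcoI site (CCATGG) starts at position 175.
NcoI cuts after the first base of each site, so after position 175.
Combined cut positions: 72, 175.
Circular molecule, 2 cuts → 2 fragments:
  73–175 → 103 bp
  176–233 then 1–72 → 58 + 72 = 130 bp
Sorted largest to smallest: 130, 103 bp.

130, 103 bp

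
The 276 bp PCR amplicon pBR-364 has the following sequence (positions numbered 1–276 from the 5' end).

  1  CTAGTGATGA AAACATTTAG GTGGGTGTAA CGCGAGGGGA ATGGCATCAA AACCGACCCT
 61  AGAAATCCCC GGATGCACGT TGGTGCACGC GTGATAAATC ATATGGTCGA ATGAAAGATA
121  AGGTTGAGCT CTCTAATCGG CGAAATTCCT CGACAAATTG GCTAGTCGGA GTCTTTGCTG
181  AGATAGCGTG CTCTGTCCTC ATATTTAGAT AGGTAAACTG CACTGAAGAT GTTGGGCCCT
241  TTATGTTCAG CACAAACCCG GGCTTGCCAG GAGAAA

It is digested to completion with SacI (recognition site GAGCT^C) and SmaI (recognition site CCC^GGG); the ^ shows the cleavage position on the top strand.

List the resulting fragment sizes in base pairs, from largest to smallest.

130, 129, 17 bp

The SacI site (GAGCTC) starts at position 126.
SacI cuts after base 5 of each site (before the last base), so after position 130.
The SmaI site (CCCGGG) starts at position 257.
SmaI cuts after base 3 of each site, so after position 259.
Combined cut positions: 130, 259.
Linear molecule, 2 cuts → 3 fragments:
  1–130 → 130 bp
  131–259 → 129 bp
  260–276 → 17 bp
Sorted largest to smallest: 130, 129, 17 bp.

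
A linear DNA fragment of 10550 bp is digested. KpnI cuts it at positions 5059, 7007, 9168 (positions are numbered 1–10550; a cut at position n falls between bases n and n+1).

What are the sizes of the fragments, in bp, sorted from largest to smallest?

Linear molecule, 3 cuts → 4 fragments:
  5059 − 0 = 5059 bp
  7007 − 5059 = 1948 bp
  9168 − 7007 = 2161 bp
  10550 − 9168 = 1382 bp
Sorted largest to smallest: 5059, 2161, 1948, 1382 bp.

5059, 2161, 1948, 1382 bp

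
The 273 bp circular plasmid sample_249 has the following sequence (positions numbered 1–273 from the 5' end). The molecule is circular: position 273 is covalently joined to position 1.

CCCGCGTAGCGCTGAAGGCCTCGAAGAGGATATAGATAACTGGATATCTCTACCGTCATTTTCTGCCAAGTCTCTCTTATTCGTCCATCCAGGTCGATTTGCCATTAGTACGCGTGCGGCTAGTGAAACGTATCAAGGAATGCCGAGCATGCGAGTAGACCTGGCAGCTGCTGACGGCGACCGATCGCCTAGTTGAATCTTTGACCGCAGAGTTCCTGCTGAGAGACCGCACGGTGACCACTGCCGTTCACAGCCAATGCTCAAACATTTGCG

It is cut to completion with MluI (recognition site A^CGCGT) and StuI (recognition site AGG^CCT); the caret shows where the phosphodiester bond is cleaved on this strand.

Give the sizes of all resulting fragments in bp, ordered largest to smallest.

181, 92 bp

The MluI site (ACGCGT) starts at position 110.
MluI cuts after the first base of each site, so after position 110.
The StuI site (AGGCCT) starts at position 16.
StuI cuts after base 3 of each site, so after position 18.
Combined cut positions: 18, 110.
Circular molecule, 2 cuts → 2 fragments:
  19–110 → 92 bp
  111–273 then 1–18 → 163 + 18 = 181 bp
Sorted largest to smallest: 181, 92 bp.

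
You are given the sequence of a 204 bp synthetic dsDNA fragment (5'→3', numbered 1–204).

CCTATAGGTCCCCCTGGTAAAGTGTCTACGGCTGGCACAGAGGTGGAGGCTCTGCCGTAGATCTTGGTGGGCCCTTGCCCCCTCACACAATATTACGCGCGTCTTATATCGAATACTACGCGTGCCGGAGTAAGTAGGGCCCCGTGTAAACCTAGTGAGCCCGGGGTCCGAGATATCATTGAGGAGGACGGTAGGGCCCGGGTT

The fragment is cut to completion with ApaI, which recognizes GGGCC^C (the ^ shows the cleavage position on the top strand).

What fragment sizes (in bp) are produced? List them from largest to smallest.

ApaI sites (GGGCCC) start at positions 69, 137, 194.
ApaI cuts after base 5 of each site (before the last base), so after positions 73, 141, 198.
Linear molecule, 3 cuts → 4 fragments:
  1–73 → 73 bp
  74–141 → 68 bp
  142–198 → 57 bp
  199–204 → 6 bp
Sorted largest to smallest: 73, 68, 57, 6 bp.

73, 68, 57, 6 bp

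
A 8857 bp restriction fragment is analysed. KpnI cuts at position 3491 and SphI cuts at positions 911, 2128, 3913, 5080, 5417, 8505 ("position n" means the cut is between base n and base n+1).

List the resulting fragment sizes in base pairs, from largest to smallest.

3088, 1363, 1217, 1167, 911, 422, 352, 337 bp

Combined cut positions (sorted): 911, 2128, 3491, 3913, 5080, 5417, 8505.
Linear molecule, 7 cuts → 8 fragments:
  911 − 0 = 911 bp
  2128 − 911 = 1217 bp
  3491 − 2128 = 1363 bp
  3913 − 3491 = 422 bp
  5080 − 3913 = 1167 bp
  5417 − 5080 = 337 bp
  8505 − 5417 = 3088 bp
  8857 − 8505 = 352 bp
Sorted largest to smallest: 3088, 1363, 1217, 1167, 911, 422, 352, 337 bp.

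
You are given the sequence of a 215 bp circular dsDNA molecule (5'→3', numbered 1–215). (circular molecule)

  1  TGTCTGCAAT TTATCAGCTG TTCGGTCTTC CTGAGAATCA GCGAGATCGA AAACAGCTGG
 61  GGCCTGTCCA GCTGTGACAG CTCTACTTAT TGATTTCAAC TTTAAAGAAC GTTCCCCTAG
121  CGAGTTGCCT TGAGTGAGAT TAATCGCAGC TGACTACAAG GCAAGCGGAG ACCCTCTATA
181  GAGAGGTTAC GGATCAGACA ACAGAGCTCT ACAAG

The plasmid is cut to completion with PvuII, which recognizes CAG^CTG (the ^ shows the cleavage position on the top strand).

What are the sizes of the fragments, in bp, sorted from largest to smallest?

PvuII sites (CAGCTG) start at positions 15, 54, 69, 147.
PvuII cuts after base 3 of each site, so after positions 17, 56, 71, 149.
Circular molecule, 4 cuts → 4 fragments:
  18–56 → 39 bp
  57–71 → 15 bp
  72–149 → 78 bp
  150–215 then 1–17 → 66 + 17 = 83 bp
Sorted largest to smallest: 83, 78, 39, 15 bp.

83, 78, 39, 15 bp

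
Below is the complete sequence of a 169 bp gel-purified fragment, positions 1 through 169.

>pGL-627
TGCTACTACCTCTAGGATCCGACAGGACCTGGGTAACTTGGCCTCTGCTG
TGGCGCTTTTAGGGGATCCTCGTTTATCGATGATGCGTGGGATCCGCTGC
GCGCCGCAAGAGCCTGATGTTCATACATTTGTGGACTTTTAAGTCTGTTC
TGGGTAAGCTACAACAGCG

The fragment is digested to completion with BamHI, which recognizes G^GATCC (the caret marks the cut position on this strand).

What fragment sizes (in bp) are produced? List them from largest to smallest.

BamHI sites (GGATCC) start at positions 15, 64, 90.
BamHI cuts after the first base of each site, so after positions 15, 64, 90.
Linear molecule, 3 cuts → 4 fragments:
  1–15 → 15 bp
  16–64 → 49 bp
  65–90 → 26 bp
  91–169 → 79 bp
Sorted largest to smallest: 79, 49, 26, 15 bp.

79, 49, 26, 15 bp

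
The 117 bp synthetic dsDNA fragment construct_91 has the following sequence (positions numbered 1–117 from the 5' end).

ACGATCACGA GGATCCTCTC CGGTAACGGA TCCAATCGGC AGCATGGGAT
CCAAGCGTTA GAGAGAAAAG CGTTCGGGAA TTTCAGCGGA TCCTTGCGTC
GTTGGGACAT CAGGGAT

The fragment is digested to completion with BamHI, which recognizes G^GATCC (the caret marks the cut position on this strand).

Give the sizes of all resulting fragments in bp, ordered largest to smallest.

41, 29, 19, 17, 11 bp

BamHI sites (GGATCC) start at positions 11, 28, 47, 88.
BamHI cuts after the first base of each site, so after positions 11, 28, 47, 88.
Linear molecule, 4 cuts → 5 fragments:
  1–11 → 11 bp
  12–28 → 17 bp
  29–47 → 19 bp
  48–88 → 41 bp
  89–117 → 29 bp
Sorted largest to smallest: 41, 29, 19, 17, 11 bp.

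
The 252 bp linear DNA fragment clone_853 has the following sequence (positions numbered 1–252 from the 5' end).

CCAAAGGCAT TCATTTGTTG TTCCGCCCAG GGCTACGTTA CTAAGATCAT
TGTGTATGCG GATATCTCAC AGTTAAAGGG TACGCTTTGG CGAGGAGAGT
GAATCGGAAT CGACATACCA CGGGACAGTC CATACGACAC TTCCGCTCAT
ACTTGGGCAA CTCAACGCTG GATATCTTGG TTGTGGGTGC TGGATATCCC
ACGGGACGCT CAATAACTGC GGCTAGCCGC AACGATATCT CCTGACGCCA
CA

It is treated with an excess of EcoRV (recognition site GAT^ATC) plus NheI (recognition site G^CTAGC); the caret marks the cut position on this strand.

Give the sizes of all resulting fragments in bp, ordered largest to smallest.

110, 63, 27, 22, 16, 14 bp

EcoRV sites (GATATC) start at positions 61, 171, 193, 234.
EcoRV cuts after base 3 of each site, so after positions 63, 173, 195, 236.
The NheI site (GCTAGC) starts at position 222.
NheI cuts after the first base of each site, so after position 222.
Combined cut positions: 63, 173, 195, 222, 236.
Linear molecule, 5 cuts → 6 fragments:
  1–63 → 63 bp
  64–173 → 110 bp
  174–195 → 22 bp
  196–222 → 27 bp
  223–236 → 14 bp
  237–252 → 16 bp
Sorted largest to smallest: 110, 63, 27, 22, 16, 14 bp.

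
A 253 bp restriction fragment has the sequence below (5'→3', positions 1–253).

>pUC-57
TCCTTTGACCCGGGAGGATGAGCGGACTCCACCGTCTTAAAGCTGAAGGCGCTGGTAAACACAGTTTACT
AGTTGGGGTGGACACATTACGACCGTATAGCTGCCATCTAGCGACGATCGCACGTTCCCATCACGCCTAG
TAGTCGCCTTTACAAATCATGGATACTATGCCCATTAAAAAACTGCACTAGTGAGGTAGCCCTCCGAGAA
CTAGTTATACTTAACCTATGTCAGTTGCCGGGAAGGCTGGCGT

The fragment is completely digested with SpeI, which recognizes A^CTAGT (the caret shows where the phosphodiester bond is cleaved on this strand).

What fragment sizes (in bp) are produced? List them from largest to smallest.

SpeI sites (ACTAGT) start at positions 68, 187, 210.
SpeI cuts after the first base of each site, so after positions 68, 187, 210.
Linear molecule, 3 cuts → 4 fragments:
  1–68 → 68 bp
  69–187 → 119 bp
  188–210 → 23 bp
  211–253 → 43 bp
Sorted largest to smallest: 119, 68, 43, 23 bp.

119, 68, 43, 23 bp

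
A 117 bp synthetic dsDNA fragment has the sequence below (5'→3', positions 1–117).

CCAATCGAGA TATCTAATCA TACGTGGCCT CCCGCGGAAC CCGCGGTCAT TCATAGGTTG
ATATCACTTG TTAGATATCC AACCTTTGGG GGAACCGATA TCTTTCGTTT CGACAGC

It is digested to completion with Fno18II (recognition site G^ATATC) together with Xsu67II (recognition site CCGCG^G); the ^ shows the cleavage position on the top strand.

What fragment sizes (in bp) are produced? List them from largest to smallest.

Fno18II sites (GATATC) start at positions 9, 60, 74, 97.
Fno18II cuts after the first base of each site, so after positions 9, 60, 74, 97.
Xsu67II sites (CCGCGG) start at positions 32, 41.
Xsu67II cuts after base 5 of each site (before the last base), so after positions 36, 45.
Combined cut positions: 9, 36, 45, 60, 74, 97.
Linear molecule, 6 cuts → 7 fragments:
  1–9 → 9 bp
  10–36 → 27 bp
  37–45 → 9 bp
  46–60 → 15 bp
  61–74 → 14 bp
  75–97 → 23 bp
  98–117 → 20 bp
Sorted largest to smallest: 27, 23, 20, 15, 14, 9, 9 bp.

27, 23, 20, 15, 14, 9, 9 bp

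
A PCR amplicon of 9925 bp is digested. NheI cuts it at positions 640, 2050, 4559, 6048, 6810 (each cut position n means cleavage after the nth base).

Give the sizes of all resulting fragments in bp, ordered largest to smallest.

Linear molecule, 5 cuts → 6 fragments:
  640 − 0 = 640 bp
  2050 − 640 = 1410 bp
  4559 − 2050 = 2509 bp
  6048 − 4559 = 1489 bp
  6810 − 6048 = 762 bp
  9925 − 6810 = 3115 bp
Sorted largest to smallest: 3115, 2509, 1489, 1410, 762, 640 bp.

3115, 2509, 1489, 1410, 762, 640 bp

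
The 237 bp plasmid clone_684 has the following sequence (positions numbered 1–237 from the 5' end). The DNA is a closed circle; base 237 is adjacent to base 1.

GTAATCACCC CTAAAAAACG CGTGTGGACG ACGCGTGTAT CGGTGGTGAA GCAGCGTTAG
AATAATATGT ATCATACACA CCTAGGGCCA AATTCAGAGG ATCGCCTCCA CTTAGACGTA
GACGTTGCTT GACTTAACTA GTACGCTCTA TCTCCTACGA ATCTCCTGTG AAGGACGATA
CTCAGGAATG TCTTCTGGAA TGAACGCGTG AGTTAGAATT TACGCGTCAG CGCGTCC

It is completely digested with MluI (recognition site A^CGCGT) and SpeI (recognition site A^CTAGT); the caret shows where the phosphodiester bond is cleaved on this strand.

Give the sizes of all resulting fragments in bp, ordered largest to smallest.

106, 67, 33, 18, 13 bp

MluI sites (ACGCGT) start at positions 18, 31, 204, 222.
MluI cuts after the first base of each site, so after positions 18, 31, 204, 222.
The SpeI site (ACTAGT) starts at position 137.
SpeI cuts after the first base of each site, so after position 137.
Combined cut positions: 18, 31, 137, 204, 222.
Circular molecule, 5 cuts → 5 fragments:
  19–31 → 13 bp
  32–137 → 106 bp
  138–204 → 67 bp
  205–222 → 18 bp
  223–237 then 1–18 → 15 + 18 = 33 bp
Sorted largest to smallest: 106, 67, 33, 18, 13 bp.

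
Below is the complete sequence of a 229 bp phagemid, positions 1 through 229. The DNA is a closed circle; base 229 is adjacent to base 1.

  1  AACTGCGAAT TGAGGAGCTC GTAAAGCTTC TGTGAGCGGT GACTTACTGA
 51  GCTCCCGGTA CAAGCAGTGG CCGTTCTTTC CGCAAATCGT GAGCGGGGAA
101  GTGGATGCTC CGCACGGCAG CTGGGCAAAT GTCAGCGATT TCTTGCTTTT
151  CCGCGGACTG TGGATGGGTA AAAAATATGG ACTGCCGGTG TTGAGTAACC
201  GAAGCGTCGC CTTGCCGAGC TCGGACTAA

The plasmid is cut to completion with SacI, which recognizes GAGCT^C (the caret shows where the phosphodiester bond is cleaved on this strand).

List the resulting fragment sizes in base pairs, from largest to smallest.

168, 34, 27 bp

SacI sites (GAGCTC) start at positions 15, 49, 217.
SacI cuts after base 5 of each site (before the last base), so after positions 19, 53, 221.
Circular molecule, 3 cuts → 3 fragments:
  20–53 → 34 bp
  54–221 → 168 bp
  222–229 then 1–19 → 8 + 19 = 27 bp
Sorted largest to smallest: 168, 34, 27 bp.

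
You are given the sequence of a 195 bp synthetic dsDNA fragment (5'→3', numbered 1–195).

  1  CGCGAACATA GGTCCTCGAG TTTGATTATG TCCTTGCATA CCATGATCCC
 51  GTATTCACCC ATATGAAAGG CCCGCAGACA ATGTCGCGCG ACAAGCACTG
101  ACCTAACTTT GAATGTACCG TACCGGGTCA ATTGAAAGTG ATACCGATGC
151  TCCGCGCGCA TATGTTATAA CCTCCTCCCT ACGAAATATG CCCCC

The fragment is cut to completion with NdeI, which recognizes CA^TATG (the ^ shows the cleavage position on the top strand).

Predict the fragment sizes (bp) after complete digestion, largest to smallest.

99, 61, 35 bp

NdeI sites (CATATG) start at positions 60, 159.
NdeI cuts after base 2 of each site, so after positions 61, 160.
Linear molecule, 2 cuts → 3 fragments:
  1–61 → 61 bp
  62–160 → 99 bp
  161–195 → 35 bp
Sorted largest to smallest: 99, 61, 35 bp.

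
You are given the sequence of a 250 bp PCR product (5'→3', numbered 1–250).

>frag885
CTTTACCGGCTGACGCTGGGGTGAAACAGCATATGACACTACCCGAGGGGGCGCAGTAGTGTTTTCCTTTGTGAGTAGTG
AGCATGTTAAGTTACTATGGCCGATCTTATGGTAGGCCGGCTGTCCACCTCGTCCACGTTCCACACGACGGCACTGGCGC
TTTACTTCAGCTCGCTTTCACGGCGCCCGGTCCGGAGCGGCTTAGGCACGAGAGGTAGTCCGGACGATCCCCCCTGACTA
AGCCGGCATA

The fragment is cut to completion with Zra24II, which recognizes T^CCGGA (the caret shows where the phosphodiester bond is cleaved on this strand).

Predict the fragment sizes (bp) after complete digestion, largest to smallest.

Zra24II sites (TCCGGA) start at positions 191, 219.
Zra24II cuts after the first base of each site, so after positions 191, 219.
Linear molecule, 2 cuts → 3 fragments:
  1–191 → 191 bp
  192–219 → 28 bp
  220–250 → 31 bp
Sorted largest to smallest: 191, 31, 28 bp.

191, 31, 28 bp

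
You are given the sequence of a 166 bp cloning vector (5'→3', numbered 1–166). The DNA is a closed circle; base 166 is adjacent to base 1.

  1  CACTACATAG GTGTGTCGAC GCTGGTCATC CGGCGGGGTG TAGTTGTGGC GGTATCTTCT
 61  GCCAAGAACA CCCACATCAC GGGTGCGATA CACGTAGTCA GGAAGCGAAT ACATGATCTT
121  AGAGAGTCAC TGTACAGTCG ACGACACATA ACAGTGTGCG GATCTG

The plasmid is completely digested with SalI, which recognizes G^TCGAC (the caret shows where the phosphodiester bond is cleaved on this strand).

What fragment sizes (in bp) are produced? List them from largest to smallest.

122, 44 bp

SalI sites (GTCGAC) start at positions 15, 137.
SalI cuts after the first base of each site, so after positions 15, 137.
Circular molecule, 2 cuts → 2 fragments:
  16–137 → 122 bp
  138–166 then 1–15 → 29 + 15 = 44 bp
Sorted largest to smallest: 122, 44 bp.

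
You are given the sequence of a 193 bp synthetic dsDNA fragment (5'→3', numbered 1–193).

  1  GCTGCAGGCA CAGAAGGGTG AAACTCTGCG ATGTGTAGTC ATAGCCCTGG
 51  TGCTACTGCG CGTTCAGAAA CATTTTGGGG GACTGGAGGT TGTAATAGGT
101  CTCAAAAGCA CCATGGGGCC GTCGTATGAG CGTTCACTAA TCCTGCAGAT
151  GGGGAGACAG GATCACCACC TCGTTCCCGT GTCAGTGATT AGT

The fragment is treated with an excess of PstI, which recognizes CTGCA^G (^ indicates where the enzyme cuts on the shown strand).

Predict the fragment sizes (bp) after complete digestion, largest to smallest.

141, 46, 6 bp

PstI sites (CTGCAG) start at positions 2, 143.
PstI cuts after base 5 of each site (before the last base), so after positions 6, 147.
Linear molecule, 2 cuts → 3 fragments:
  1–6 → 6 bp
  7–147 → 141 bp
  148–193 → 46 bp
Sorted largest to smallest: 141, 46, 6 bp.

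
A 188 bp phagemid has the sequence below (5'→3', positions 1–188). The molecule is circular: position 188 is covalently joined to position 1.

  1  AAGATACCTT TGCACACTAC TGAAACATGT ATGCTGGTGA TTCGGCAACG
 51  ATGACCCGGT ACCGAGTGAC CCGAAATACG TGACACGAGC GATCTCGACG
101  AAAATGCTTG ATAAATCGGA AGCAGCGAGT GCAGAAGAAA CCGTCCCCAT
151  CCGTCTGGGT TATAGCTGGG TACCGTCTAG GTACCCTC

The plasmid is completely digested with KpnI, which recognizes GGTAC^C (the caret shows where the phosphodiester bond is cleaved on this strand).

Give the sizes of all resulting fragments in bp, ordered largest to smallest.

111, 66, 11 bp

KpnI sites (GGTACC) start at positions 58, 169, 180.
KpnI cuts after base 5 of each site (before the last base), so after positions 62, 173, 184.
Circular molecule, 3 cuts → 3 fragments:
  63–173 → 111 bp
  174–184 → 11 bp
  185–188 then 1–62 → 4 + 62 = 66 bp
Sorted largest to smallest: 111, 66, 11 bp.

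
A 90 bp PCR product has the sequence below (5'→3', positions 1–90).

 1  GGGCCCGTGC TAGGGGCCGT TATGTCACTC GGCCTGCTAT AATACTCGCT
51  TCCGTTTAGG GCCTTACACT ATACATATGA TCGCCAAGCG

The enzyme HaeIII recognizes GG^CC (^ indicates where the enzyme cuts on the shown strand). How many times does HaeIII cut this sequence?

4

GGCC occurs starting at positions 2, 15, 31, 60.
HaeIII cuts at 4 sites.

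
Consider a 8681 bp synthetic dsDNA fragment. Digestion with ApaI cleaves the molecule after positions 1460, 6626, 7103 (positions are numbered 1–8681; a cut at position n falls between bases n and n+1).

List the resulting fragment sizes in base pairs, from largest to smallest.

5166, 1578, 1460, 477 bp

Linear molecule, 3 cuts → 4 fragments:
  1460 − 0 = 1460 bp
  6626 − 1460 = 5166 bp
  7103 − 6626 = 477 bp
  8681 − 7103 = 1578 bp
Sorted largest to smallest: 5166, 1578, 1460, 477 bp.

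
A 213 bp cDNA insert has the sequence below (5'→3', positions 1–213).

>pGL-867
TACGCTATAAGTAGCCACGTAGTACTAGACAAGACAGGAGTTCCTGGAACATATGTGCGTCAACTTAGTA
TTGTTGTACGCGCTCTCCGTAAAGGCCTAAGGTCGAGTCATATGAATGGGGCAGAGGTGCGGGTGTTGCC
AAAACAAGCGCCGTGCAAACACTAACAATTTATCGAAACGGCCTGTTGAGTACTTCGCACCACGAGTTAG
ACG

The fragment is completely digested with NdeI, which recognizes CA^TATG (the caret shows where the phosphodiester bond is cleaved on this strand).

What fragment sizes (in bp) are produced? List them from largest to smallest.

NdeI sites (CATATG) start at positions 50, 109.
NdeI cuts after base 2 of each site, so after positions 51, 110.
Linear molecule, 2 cuts → 3 fragments:
  1–51 → 51 bp
  52–110 → 59 bp
  111–213 → 103 bp
Sorted largest to smallest: 103, 59, 51 bp.

103, 59, 51 bp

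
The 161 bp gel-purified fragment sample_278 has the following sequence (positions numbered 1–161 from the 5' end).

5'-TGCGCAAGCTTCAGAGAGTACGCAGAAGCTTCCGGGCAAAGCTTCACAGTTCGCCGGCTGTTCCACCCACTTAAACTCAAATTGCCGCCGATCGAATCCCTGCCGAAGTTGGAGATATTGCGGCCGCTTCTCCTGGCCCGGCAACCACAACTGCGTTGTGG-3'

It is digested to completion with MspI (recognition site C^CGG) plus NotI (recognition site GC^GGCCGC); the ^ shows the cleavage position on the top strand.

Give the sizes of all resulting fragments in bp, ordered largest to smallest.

MspI sites (CCGG) start at positions 32, 54, 138.
MspI cuts after the first base of each site, so after positions 32, 54, 138.
The NotI site (GCGGCCGC) starts at position 120.
NotI cuts after base 2 of each site, so after position 121.
Combined cut positions: 32, 54, 121, 138.
Linear molecule, 4 cuts → 5 fragments:
  1–32 → 32 bp
  33–54 → 22 bp
  55–121 → 67 bp
  122–138 → 17 bp
  139–161 → 23 bp
Sorted largest to smallest: 67, 32, 23, 22, 17 bp.

67, 32, 23, 22, 17 bp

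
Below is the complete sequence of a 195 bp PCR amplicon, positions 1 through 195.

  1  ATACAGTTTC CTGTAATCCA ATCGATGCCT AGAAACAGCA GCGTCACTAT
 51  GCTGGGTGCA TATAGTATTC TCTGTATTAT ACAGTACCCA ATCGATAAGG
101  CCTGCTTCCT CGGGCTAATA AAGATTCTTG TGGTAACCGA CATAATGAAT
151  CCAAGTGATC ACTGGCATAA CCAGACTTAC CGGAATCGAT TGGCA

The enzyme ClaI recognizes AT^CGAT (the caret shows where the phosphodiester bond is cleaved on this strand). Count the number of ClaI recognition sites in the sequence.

3

ATCGAT occurs starting at positions 21, 91, 185.
ClaI cuts at 3 sites.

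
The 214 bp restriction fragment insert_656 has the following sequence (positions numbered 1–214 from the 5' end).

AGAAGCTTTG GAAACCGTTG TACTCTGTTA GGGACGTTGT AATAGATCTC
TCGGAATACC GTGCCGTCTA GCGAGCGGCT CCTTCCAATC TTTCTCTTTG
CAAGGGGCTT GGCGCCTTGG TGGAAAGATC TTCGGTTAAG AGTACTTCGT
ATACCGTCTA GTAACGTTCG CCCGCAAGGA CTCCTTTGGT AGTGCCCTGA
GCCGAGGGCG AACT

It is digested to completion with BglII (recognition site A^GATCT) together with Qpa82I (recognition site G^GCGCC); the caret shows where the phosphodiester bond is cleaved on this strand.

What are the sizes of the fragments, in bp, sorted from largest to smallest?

88, 67, 44, 15 bp

BglII sites (AGATCT) start at positions 44, 126.
BglII cuts after the first base of each site, so after positions 44, 126.
The Qpa82I site (GGCGCC) starts at position 111.
Qpa82I cuts after the first base of each site, so after position 111.
Combined cut positions: 44, 111, 126.
Linear molecule, 3 cuts → 4 fragments:
  1–44 → 44 bp
  45–111 → 67 bp
  112–126 → 15 bp
  127–214 → 88 bp
Sorted largest to smallest: 88, 67, 44, 15 bp.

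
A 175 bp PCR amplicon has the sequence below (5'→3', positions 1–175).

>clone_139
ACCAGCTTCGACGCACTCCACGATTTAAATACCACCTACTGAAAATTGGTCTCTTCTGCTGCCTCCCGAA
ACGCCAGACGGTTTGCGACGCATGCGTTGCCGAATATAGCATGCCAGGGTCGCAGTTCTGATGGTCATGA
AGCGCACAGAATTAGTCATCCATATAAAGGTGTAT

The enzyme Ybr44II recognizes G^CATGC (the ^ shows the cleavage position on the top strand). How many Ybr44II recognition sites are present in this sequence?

2

GCATGC occurs starting at positions 90, 109.
Ybr44II cuts at 2 sites.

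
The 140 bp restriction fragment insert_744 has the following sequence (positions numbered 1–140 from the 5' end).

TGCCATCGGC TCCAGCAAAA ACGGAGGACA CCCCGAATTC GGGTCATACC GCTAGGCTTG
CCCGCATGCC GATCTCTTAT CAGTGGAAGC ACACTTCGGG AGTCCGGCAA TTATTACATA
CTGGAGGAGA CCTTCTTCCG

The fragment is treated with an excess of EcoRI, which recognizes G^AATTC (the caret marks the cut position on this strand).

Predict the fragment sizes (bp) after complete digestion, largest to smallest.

The EcoRI site (GAATTC) starts at position 35.
EcoRI cuts after the first base of each site, so after position 35.
Linear molecule, 1 cut → 2 fragments:
  1–35 → 35 bp
  36–140 → 105 bp
Sorted largest to smallest: 105, 35 bp.

105, 35 bp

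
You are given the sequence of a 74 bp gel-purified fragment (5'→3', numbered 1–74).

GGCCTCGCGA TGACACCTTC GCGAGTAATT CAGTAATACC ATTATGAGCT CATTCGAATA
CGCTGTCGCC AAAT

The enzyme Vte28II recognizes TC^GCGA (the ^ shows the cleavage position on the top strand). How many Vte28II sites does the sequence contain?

2

TCGCGA occurs starting at positions 5, 19.
Vte28II cuts at 2 sites.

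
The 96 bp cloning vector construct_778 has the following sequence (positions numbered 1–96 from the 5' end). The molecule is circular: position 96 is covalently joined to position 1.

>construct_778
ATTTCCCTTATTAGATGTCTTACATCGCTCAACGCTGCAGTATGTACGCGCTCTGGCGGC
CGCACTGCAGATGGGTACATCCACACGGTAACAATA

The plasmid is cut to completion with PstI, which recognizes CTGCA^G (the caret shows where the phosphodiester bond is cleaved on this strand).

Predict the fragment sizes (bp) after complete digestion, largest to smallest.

66, 30 bp

PstI sites (CTGCAG) start at positions 35, 65.
PstI cuts after base 5 of each site (before the last base), so after positions 39, 69.
Circular molecule, 2 cuts → 2 fragments:
  40–69 → 30 bp
  70–96 then 1–39 → 27 + 39 = 66 bp
Sorted largest to smallest: 66, 30 bp.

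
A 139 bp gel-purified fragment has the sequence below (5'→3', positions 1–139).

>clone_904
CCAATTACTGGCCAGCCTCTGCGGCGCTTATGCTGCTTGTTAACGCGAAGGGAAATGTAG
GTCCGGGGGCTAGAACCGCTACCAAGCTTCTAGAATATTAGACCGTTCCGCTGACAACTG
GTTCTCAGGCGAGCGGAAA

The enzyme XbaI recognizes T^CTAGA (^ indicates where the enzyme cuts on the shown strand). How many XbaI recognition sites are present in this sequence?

1

TCTAGA occurs starting at position 89.
XbaI cuts at 1 site.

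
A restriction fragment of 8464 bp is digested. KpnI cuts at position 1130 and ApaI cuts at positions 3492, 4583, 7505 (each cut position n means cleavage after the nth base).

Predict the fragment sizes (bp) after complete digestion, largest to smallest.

2922, 2362, 1130, 1091, 959 bp

Combined cut positions (sorted): 1130, 3492, 4583, 7505.
Linear molecule, 4 cuts → 5 fragments:
  1130 − 0 = 1130 bp
  3492 − 1130 = 2362 bp
  4583 − 3492 = 1091 bp
  7505 − 4583 = 2922 bp
  8464 − 7505 = 959 bp
Sorted largest to smallest: 2922, 2362, 1130, 1091, 959 bp.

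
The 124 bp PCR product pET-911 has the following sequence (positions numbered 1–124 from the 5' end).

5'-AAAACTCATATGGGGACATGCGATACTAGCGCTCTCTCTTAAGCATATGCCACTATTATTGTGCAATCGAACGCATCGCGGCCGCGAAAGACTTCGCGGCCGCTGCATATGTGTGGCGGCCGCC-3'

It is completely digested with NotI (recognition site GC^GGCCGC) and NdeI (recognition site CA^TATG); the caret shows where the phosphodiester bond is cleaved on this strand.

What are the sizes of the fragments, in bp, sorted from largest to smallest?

NotI sites (GCGGCCGC) start at positions 78, 96, 116.
NotI cuts after base 2 of each site, so after positions 79, 97, 117.
NdeI sites (CATATG) start at positions 7, 44, 106.
NdeI cuts after base 2 of each site, so after positions 8, 45, 107.
Combined cut positions: 8, 45, 79, 97, 107, 117.
Linear molecule, 6 cuts → 7 fragments:
  1–8 → 8 bp
  9–45 → 37 bp
  46–79 → 34 bp
  80–97 → 18 bp
  98–107 → 10 bp
  108–117 → 10 bp
  118–124 → 7 bp
Sorted largest to smallest: 37, 34, 18, 10, 10, 8, 7 bp.

37, 34, 18, 10, 10, 8, 7 bp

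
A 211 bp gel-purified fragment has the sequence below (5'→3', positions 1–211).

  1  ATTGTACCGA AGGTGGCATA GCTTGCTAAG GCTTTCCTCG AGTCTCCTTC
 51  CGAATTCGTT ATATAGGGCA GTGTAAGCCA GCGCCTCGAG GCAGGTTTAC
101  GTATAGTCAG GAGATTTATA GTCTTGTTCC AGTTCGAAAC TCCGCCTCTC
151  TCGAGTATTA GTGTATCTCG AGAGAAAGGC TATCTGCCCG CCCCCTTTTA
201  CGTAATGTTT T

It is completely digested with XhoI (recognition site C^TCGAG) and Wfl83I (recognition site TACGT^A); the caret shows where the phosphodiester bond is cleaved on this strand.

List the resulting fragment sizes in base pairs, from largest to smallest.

48, 48, 37, 36, 17, 17, 8 bp

XhoI sites (CTCGAG) start at positions 37, 85, 150, 167.
XhoI cuts after the first base of each site, so after positions 37, 85, 150, 167.
Wfl83I sites (TACGTA) start at positions 98, 199.
Wfl83I cuts after base 5 of each site (before the last base), so after positions 102, 203.
Combined cut positions: 37, 85, 102, 150, 167, 203.
Linear molecule, 6 cuts → 7 fragments:
  1–37 → 37 bp
  38–85 → 48 bp
  86–102 → 17 bp
  103–150 → 48 bp
  151–167 → 17 bp
  168–203 → 36 bp
  204–211 → 8 bp
Sorted largest to smallest: 48, 48, 37, 36, 17, 17, 8 bp.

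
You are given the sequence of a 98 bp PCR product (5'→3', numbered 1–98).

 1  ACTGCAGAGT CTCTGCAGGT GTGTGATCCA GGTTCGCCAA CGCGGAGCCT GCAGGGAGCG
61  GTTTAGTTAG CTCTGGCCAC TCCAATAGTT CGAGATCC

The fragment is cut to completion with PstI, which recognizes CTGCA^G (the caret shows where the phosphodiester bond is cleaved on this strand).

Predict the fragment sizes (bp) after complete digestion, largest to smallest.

PstI sites (CTGCAG) start at positions 2, 13, 49.
PstI cuts after base 5 of each site (before the last base), so after positions 6, 17, 53.
Linear molecule, 3 cuts → 4 fragments:
  1–6 → 6 bp
  7–17 → 11 bp
  18–53 → 36 bp
  54–98 → 45 bp
Sorted largest to smallest: 45, 36, 11, 6 bp.

45, 36, 11, 6 bp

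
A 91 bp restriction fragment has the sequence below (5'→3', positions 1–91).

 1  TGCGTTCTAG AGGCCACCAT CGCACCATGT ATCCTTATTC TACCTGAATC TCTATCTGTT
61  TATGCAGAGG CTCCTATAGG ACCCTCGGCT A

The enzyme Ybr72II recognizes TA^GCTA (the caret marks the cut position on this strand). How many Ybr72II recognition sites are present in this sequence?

No occurrence of TAGCTA is present in the sequence.
Ybr72II does not cut: 0 sites.

0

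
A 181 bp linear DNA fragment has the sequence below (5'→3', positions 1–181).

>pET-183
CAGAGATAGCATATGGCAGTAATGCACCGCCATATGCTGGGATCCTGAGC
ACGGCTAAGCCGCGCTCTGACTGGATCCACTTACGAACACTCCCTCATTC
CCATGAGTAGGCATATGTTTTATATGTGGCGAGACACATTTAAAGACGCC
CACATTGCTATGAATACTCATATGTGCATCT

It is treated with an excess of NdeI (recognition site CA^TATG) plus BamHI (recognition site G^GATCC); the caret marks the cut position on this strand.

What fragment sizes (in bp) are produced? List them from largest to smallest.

57, 40, 33, 21, 11, 11, 8 bp

NdeI sites (CATATG) start at positions 10, 31, 112, 169.
NdeI cuts after base 2 of each site, so after positions 11, 32, 113, 170.
BamHI sites (GGATCC) start at positions 40, 73.
BamHI cuts after the first base of each site, so after positions 40, 73.
Combined cut positions: 11, 32, 40, 73, 113, 170.
Linear molecule, 6 cuts → 7 fragments:
  1–11 → 11 bp
  12–32 → 21 bp
  33–40 → 8 bp
  41–73 → 33 bp
  74–113 → 40 bp
  114–170 → 57 bp
  171–181 → 11 bp
Sorted largest to smallest: 57, 40, 33, 21, 11, 11, 8 bp.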